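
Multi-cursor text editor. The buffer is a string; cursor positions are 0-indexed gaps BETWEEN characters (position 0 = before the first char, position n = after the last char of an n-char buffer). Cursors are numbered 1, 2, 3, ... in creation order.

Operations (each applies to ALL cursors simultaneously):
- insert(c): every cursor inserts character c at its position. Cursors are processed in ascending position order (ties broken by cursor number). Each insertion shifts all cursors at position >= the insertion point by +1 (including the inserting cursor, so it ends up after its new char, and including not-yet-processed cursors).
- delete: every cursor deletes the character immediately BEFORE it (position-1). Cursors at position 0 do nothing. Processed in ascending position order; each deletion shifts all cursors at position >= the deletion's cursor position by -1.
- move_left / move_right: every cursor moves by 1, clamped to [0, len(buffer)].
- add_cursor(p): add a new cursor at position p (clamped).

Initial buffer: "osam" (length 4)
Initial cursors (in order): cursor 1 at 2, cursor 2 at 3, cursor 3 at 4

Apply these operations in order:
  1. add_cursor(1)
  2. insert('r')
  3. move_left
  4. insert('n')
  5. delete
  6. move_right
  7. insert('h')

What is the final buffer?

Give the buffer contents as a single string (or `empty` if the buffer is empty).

After op 1 (add_cursor(1)): buffer="osam" (len 4), cursors c4@1 c1@2 c2@3 c3@4, authorship ....
After op 2 (insert('r')): buffer="orsrarmr" (len 8), cursors c4@2 c1@4 c2@6 c3@8, authorship .4.1.2.3
After op 3 (move_left): buffer="orsrarmr" (len 8), cursors c4@1 c1@3 c2@5 c3@7, authorship .4.1.2.3
After op 4 (insert('n')): buffer="onrsnranrmnr" (len 12), cursors c4@2 c1@5 c2@8 c3@11, authorship .44.11.22.33
After op 5 (delete): buffer="orsrarmr" (len 8), cursors c4@1 c1@3 c2@5 c3@7, authorship .4.1.2.3
After op 6 (move_right): buffer="orsrarmr" (len 8), cursors c4@2 c1@4 c2@6 c3@8, authorship .4.1.2.3
After op 7 (insert('h')): buffer="orhsrharhmrh" (len 12), cursors c4@3 c1@6 c2@9 c3@12, authorship .44.11.22.33

Answer: orhsrharhmrh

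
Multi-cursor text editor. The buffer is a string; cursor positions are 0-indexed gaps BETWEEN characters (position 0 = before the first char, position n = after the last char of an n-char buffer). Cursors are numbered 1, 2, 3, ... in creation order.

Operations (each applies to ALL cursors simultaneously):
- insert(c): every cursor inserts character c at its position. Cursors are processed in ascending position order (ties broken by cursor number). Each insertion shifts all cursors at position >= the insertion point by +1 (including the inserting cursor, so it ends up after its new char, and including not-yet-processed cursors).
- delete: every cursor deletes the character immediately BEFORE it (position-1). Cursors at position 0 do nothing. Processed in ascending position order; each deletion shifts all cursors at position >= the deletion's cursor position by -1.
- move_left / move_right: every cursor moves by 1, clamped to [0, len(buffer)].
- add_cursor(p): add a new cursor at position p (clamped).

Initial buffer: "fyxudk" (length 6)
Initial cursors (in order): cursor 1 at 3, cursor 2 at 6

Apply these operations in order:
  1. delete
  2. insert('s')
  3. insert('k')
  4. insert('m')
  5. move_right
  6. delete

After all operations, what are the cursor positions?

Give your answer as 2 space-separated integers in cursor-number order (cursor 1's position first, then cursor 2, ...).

After op 1 (delete): buffer="fyud" (len 4), cursors c1@2 c2@4, authorship ....
After op 2 (insert('s')): buffer="fysuds" (len 6), cursors c1@3 c2@6, authorship ..1..2
After op 3 (insert('k')): buffer="fyskudsk" (len 8), cursors c1@4 c2@8, authorship ..11..22
After op 4 (insert('m')): buffer="fyskmudskm" (len 10), cursors c1@5 c2@10, authorship ..111..222
After op 5 (move_right): buffer="fyskmudskm" (len 10), cursors c1@6 c2@10, authorship ..111..222
After op 6 (delete): buffer="fyskmdsk" (len 8), cursors c1@5 c2@8, authorship ..111.22

Answer: 5 8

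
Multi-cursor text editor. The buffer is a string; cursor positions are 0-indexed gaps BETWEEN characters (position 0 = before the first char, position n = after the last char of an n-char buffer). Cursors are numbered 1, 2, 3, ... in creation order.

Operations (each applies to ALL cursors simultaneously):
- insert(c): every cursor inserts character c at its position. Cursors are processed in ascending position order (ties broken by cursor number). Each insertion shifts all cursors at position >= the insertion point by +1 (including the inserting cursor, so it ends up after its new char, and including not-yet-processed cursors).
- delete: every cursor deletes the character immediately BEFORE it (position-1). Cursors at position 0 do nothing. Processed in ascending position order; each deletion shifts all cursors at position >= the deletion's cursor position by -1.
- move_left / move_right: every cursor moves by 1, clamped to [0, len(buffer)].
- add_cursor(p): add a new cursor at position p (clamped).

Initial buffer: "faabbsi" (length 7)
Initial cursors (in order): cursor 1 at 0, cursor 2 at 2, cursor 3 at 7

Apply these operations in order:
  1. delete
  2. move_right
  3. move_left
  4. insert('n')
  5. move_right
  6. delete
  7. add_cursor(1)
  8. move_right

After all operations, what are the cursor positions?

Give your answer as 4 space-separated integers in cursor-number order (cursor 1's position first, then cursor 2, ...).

Answer: 2 3 5 2

Derivation:
After op 1 (delete): buffer="fabbs" (len 5), cursors c1@0 c2@1 c3@5, authorship .....
After op 2 (move_right): buffer="fabbs" (len 5), cursors c1@1 c2@2 c3@5, authorship .....
After op 3 (move_left): buffer="fabbs" (len 5), cursors c1@0 c2@1 c3@4, authorship .....
After op 4 (insert('n')): buffer="nfnabbns" (len 8), cursors c1@1 c2@3 c3@7, authorship 1.2...3.
After op 5 (move_right): buffer="nfnabbns" (len 8), cursors c1@2 c2@4 c3@8, authorship 1.2...3.
After op 6 (delete): buffer="nnbbn" (len 5), cursors c1@1 c2@2 c3@5, authorship 12..3
After op 7 (add_cursor(1)): buffer="nnbbn" (len 5), cursors c1@1 c4@1 c2@2 c3@5, authorship 12..3
After op 8 (move_right): buffer="nnbbn" (len 5), cursors c1@2 c4@2 c2@3 c3@5, authorship 12..3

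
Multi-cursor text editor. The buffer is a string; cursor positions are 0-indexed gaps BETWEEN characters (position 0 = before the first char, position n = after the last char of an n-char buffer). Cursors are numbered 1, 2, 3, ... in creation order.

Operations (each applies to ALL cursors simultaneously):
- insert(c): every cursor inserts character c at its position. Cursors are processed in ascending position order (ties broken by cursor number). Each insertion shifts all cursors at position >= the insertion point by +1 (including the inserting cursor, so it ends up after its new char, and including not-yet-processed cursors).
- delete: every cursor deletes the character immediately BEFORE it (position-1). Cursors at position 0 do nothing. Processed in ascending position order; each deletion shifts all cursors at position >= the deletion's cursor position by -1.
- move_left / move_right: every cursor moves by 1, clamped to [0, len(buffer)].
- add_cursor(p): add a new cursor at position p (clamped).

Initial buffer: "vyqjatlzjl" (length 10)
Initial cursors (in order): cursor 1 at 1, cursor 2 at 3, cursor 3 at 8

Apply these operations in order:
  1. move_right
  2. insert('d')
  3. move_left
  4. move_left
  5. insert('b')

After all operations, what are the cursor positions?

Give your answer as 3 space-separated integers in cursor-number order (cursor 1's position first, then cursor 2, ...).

Answer: 2 6 13

Derivation:
After op 1 (move_right): buffer="vyqjatlzjl" (len 10), cursors c1@2 c2@4 c3@9, authorship ..........
After op 2 (insert('d')): buffer="vydqjdatlzjdl" (len 13), cursors c1@3 c2@6 c3@12, authorship ..1..2.....3.
After op 3 (move_left): buffer="vydqjdatlzjdl" (len 13), cursors c1@2 c2@5 c3@11, authorship ..1..2.....3.
After op 4 (move_left): buffer="vydqjdatlzjdl" (len 13), cursors c1@1 c2@4 c3@10, authorship ..1..2.....3.
After op 5 (insert('b')): buffer="vbydqbjdatlzbjdl" (len 16), cursors c1@2 c2@6 c3@13, authorship .1.1.2.2....3.3.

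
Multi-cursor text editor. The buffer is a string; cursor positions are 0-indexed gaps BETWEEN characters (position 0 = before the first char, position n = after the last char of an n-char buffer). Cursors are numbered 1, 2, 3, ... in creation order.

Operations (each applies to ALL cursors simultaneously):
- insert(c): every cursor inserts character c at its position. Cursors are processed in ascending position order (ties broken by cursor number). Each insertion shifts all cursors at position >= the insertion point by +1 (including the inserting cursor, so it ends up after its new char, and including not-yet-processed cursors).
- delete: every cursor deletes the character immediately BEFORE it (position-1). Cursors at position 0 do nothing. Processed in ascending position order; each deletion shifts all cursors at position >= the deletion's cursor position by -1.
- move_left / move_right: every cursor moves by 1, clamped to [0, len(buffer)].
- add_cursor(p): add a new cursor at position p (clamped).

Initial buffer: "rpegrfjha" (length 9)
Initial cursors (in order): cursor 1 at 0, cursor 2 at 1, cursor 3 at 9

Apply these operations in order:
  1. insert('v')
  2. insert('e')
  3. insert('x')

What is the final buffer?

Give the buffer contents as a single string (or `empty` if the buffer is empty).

After op 1 (insert('v')): buffer="vrvpegrfjhav" (len 12), cursors c1@1 c2@3 c3@12, authorship 1.2........3
After op 2 (insert('e')): buffer="vervepegrfjhave" (len 15), cursors c1@2 c2@5 c3@15, authorship 11.22........33
After op 3 (insert('x')): buffer="vexrvexpegrfjhavex" (len 18), cursors c1@3 c2@7 c3@18, authorship 111.222........333

Answer: vexrvexpegrfjhavex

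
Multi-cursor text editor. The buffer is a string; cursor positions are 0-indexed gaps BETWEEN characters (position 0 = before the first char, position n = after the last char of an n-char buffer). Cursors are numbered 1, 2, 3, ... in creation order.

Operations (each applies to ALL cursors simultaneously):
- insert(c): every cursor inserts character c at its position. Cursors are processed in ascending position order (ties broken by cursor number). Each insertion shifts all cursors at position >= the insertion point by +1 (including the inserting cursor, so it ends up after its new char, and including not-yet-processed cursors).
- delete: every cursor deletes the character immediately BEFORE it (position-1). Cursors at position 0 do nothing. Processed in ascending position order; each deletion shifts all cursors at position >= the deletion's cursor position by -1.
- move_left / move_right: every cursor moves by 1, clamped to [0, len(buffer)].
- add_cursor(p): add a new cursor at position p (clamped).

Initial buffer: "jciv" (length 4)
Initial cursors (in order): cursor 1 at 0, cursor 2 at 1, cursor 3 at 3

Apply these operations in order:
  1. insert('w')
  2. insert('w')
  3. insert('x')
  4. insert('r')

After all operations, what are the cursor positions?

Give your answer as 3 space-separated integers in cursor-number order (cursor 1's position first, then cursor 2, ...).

Answer: 4 9 15

Derivation:
After op 1 (insert('w')): buffer="wjwciwv" (len 7), cursors c1@1 c2@3 c3@6, authorship 1.2..3.
After op 2 (insert('w')): buffer="wwjwwciwwv" (len 10), cursors c1@2 c2@5 c3@9, authorship 11.22..33.
After op 3 (insert('x')): buffer="wwxjwwxciwwxv" (len 13), cursors c1@3 c2@7 c3@12, authorship 111.222..333.
After op 4 (insert('r')): buffer="wwxrjwwxrciwwxrv" (len 16), cursors c1@4 c2@9 c3@15, authorship 1111.2222..3333.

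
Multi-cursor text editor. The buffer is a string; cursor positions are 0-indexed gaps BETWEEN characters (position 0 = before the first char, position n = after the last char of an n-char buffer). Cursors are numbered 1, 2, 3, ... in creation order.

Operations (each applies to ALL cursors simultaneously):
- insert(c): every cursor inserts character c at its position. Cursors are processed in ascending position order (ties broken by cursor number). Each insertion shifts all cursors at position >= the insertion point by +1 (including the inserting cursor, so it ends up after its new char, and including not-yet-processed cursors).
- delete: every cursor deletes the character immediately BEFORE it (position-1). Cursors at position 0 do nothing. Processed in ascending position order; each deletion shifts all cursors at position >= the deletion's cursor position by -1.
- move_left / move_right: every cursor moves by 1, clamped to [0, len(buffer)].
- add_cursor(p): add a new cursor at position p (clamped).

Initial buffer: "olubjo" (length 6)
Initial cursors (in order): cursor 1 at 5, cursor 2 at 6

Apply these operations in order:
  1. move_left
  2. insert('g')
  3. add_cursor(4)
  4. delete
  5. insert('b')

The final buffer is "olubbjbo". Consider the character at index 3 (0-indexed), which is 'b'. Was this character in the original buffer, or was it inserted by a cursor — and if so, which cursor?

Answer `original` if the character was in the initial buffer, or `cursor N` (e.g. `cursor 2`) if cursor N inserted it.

After op 1 (move_left): buffer="olubjo" (len 6), cursors c1@4 c2@5, authorship ......
After op 2 (insert('g')): buffer="olubgjgo" (len 8), cursors c1@5 c2@7, authorship ....1.2.
After op 3 (add_cursor(4)): buffer="olubgjgo" (len 8), cursors c3@4 c1@5 c2@7, authorship ....1.2.
After op 4 (delete): buffer="olujo" (len 5), cursors c1@3 c3@3 c2@4, authorship .....
After op 5 (insert('b')): buffer="olubbjbo" (len 8), cursors c1@5 c3@5 c2@7, authorship ...13.2.
Authorship (.=original, N=cursor N): . . . 1 3 . 2 .
Index 3: author = 1

Answer: cursor 1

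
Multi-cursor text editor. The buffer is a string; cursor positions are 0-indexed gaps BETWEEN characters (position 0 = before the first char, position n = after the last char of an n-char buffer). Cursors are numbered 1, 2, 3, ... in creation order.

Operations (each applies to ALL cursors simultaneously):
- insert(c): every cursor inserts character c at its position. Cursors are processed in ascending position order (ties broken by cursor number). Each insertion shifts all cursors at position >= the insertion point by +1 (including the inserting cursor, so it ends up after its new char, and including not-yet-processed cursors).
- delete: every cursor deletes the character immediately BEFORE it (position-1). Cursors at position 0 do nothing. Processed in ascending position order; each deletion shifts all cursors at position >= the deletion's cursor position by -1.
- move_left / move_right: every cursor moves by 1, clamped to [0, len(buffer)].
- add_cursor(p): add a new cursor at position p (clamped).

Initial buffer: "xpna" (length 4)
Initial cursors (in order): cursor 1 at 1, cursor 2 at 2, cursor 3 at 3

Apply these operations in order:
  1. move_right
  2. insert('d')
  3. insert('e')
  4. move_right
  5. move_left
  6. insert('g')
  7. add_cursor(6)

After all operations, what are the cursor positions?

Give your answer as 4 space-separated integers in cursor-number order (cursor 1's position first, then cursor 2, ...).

Answer: 5 9 12 6

Derivation:
After op 1 (move_right): buffer="xpna" (len 4), cursors c1@2 c2@3 c3@4, authorship ....
After op 2 (insert('d')): buffer="xpdndad" (len 7), cursors c1@3 c2@5 c3@7, authorship ..1.2.3
After op 3 (insert('e')): buffer="xpdendeade" (len 10), cursors c1@4 c2@7 c3@10, authorship ..11.22.33
After op 4 (move_right): buffer="xpdendeade" (len 10), cursors c1@5 c2@8 c3@10, authorship ..11.22.33
After op 5 (move_left): buffer="xpdendeade" (len 10), cursors c1@4 c2@7 c3@9, authorship ..11.22.33
After op 6 (insert('g')): buffer="xpdegndegadge" (len 13), cursors c1@5 c2@9 c3@12, authorship ..111.222.333
After op 7 (add_cursor(6)): buffer="xpdegndegadge" (len 13), cursors c1@5 c4@6 c2@9 c3@12, authorship ..111.222.333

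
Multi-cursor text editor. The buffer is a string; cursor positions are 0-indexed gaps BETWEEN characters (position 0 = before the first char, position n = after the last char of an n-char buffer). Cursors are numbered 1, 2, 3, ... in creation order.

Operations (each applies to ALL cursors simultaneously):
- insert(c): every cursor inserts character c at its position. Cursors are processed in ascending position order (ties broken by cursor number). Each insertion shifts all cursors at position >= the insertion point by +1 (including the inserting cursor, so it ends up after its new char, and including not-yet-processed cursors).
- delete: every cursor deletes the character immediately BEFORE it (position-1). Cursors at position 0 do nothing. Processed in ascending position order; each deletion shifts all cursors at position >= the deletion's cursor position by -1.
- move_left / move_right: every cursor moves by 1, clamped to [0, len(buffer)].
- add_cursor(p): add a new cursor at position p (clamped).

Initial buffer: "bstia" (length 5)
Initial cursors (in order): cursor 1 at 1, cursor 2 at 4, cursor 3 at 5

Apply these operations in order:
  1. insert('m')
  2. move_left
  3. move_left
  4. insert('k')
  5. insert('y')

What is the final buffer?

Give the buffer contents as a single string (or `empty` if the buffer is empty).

Answer: kybmstkyimkyam

Derivation:
After op 1 (insert('m')): buffer="bmstimam" (len 8), cursors c1@2 c2@6 c3@8, authorship .1...2.3
After op 2 (move_left): buffer="bmstimam" (len 8), cursors c1@1 c2@5 c3@7, authorship .1...2.3
After op 3 (move_left): buffer="bmstimam" (len 8), cursors c1@0 c2@4 c3@6, authorship .1...2.3
After op 4 (insert('k')): buffer="kbmstkimkam" (len 11), cursors c1@1 c2@6 c3@9, authorship 1.1..2.23.3
After op 5 (insert('y')): buffer="kybmstkyimkyam" (len 14), cursors c1@2 c2@8 c3@12, authorship 11.1..22.233.3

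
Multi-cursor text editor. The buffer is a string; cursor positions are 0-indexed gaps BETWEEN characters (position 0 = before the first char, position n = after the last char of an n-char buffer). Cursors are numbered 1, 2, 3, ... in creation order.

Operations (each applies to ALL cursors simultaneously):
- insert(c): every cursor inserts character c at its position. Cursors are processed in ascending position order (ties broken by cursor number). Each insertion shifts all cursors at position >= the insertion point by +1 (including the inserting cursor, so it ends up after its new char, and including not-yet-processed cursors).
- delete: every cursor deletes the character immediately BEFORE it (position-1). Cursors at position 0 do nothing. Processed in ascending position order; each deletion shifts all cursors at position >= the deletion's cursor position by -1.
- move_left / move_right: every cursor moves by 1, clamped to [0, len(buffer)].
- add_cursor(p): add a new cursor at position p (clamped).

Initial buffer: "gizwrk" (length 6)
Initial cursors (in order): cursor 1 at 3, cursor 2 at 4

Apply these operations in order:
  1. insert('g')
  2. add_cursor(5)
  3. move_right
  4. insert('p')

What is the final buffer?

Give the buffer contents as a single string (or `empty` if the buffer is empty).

Answer: gizgwpgprpk

Derivation:
After op 1 (insert('g')): buffer="gizgwgrk" (len 8), cursors c1@4 c2@6, authorship ...1.2..
After op 2 (add_cursor(5)): buffer="gizgwgrk" (len 8), cursors c1@4 c3@5 c2@6, authorship ...1.2..
After op 3 (move_right): buffer="gizgwgrk" (len 8), cursors c1@5 c3@6 c2@7, authorship ...1.2..
After op 4 (insert('p')): buffer="gizgwpgprpk" (len 11), cursors c1@6 c3@8 c2@10, authorship ...1.123.2.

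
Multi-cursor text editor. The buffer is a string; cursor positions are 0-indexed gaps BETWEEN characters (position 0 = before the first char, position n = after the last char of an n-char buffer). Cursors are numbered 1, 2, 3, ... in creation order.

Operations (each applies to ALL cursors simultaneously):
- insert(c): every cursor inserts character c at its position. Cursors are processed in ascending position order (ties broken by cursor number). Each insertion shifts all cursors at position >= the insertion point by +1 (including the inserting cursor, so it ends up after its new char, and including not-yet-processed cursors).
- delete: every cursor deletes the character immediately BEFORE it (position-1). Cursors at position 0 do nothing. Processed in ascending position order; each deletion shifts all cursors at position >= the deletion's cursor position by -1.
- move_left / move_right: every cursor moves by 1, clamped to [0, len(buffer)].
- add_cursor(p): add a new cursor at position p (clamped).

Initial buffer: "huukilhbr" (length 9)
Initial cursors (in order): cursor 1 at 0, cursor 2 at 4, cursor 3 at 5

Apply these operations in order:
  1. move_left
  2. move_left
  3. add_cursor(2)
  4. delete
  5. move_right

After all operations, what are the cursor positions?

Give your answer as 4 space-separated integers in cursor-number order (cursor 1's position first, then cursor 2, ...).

Answer: 1 1 1 1

Derivation:
After op 1 (move_left): buffer="huukilhbr" (len 9), cursors c1@0 c2@3 c3@4, authorship .........
After op 2 (move_left): buffer="huukilhbr" (len 9), cursors c1@0 c2@2 c3@3, authorship .........
After op 3 (add_cursor(2)): buffer="huukilhbr" (len 9), cursors c1@0 c2@2 c4@2 c3@3, authorship .........
After op 4 (delete): buffer="kilhbr" (len 6), cursors c1@0 c2@0 c3@0 c4@0, authorship ......
After op 5 (move_right): buffer="kilhbr" (len 6), cursors c1@1 c2@1 c3@1 c4@1, authorship ......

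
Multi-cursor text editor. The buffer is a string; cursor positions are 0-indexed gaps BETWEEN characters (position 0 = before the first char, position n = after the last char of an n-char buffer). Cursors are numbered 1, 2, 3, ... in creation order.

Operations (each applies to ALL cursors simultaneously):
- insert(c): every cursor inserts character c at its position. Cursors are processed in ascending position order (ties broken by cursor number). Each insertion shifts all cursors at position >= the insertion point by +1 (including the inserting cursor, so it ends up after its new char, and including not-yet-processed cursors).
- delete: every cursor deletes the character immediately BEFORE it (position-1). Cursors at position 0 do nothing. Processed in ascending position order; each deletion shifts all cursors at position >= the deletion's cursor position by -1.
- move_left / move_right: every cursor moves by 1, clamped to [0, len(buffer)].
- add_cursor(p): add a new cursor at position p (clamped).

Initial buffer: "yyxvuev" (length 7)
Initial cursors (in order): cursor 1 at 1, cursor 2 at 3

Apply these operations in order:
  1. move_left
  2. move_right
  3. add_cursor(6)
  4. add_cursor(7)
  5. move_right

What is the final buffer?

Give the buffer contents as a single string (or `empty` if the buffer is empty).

After op 1 (move_left): buffer="yyxvuev" (len 7), cursors c1@0 c2@2, authorship .......
After op 2 (move_right): buffer="yyxvuev" (len 7), cursors c1@1 c2@3, authorship .......
After op 3 (add_cursor(6)): buffer="yyxvuev" (len 7), cursors c1@1 c2@3 c3@6, authorship .......
After op 4 (add_cursor(7)): buffer="yyxvuev" (len 7), cursors c1@1 c2@3 c3@6 c4@7, authorship .......
After op 5 (move_right): buffer="yyxvuev" (len 7), cursors c1@2 c2@4 c3@7 c4@7, authorship .......

Answer: yyxvuev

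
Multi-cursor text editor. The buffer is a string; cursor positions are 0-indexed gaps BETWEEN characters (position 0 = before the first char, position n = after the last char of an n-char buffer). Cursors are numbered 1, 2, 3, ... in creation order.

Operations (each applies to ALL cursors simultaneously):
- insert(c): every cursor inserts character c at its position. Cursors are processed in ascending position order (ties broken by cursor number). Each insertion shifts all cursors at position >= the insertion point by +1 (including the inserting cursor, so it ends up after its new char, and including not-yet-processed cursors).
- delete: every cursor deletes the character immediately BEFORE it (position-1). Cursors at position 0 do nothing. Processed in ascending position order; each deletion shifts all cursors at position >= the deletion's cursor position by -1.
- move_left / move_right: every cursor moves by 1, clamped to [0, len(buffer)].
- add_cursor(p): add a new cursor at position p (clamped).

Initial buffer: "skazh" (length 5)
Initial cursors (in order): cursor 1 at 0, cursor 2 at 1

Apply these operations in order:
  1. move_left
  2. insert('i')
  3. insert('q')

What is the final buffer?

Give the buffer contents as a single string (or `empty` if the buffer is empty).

Answer: iiqqskazh

Derivation:
After op 1 (move_left): buffer="skazh" (len 5), cursors c1@0 c2@0, authorship .....
After op 2 (insert('i')): buffer="iiskazh" (len 7), cursors c1@2 c2@2, authorship 12.....
After op 3 (insert('q')): buffer="iiqqskazh" (len 9), cursors c1@4 c2@4, authorship 1212.....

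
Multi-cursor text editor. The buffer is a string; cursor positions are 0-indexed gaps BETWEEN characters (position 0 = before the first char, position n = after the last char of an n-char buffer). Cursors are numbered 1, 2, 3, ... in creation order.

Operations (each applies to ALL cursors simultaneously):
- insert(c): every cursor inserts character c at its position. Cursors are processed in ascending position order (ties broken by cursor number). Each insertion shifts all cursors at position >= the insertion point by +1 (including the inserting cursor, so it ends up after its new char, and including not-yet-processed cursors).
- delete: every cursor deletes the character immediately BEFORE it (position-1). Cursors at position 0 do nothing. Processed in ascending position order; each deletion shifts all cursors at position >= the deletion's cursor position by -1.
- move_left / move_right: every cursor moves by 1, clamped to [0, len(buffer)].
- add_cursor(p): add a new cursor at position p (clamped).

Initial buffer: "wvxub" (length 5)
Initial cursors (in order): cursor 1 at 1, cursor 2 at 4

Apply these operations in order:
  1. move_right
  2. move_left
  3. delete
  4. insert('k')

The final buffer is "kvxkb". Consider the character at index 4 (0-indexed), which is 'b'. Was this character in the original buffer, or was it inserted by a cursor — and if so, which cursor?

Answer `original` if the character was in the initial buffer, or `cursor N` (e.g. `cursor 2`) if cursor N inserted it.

After op 1 (move_right): buffer="wvxub" (len 5), cursors c1@2 c2@5, authorship .....
After op 2 (move_left): buffer="wvxub" (len 5), cursors c1@1 c2@4, authorship .....
After op 3 (delete): buffer="vxb" (len 3), cursors c1@0 c2@2, authorship ...
After op 4 (insert('k')): buffer="kvxkb" (len 5), cursors c1@1 c2@4, authorship 1..2.
Authorship (.=original, N=cursor N): 1 . . 2 .
Index 4: author = original

Answer: original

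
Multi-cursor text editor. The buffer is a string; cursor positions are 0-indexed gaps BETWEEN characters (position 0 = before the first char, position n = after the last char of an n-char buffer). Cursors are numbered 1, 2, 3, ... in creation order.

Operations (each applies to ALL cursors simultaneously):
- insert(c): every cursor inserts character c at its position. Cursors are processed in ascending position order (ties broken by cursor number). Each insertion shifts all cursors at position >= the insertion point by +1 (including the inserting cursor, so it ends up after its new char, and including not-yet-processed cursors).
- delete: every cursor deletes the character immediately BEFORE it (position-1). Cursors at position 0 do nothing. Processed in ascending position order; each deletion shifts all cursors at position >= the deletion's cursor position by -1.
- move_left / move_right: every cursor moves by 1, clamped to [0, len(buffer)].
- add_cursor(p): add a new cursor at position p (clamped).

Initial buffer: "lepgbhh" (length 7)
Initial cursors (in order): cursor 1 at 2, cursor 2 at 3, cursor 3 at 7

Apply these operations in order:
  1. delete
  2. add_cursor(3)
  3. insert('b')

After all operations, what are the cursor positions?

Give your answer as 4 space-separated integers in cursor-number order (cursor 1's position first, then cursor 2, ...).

Answer: 3 3 8 6

Derivation:
After op 1 (delete): buffer="lgbh" (len 4), cursors c1@1 c2@1 c3@4, authorship ....
After op 2 (add_cursor(3)): buffer="lgbh" (len 4), cursors c1@1 c2@1 c4@3 c3@4, authorship ....
After op 3 (insert('b')): buffer="lbbgbbhb" (len 8), cursors c1@3 c2@3 c4@6 c3@8, authorship .12..4.3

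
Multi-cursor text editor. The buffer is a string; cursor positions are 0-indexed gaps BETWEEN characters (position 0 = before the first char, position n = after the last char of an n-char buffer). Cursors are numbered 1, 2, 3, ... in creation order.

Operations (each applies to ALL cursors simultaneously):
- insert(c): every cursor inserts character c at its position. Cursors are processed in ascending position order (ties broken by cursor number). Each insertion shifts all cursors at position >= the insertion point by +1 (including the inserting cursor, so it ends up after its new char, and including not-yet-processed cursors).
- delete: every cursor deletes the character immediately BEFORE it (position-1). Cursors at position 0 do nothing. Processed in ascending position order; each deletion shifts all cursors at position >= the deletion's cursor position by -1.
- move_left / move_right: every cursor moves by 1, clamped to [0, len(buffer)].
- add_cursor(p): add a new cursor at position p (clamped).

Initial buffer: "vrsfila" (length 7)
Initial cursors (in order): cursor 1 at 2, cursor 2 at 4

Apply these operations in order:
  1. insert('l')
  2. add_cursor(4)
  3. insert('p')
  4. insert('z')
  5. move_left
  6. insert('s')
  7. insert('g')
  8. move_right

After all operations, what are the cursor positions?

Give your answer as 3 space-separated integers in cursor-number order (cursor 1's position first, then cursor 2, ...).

After op 1 (insert('l')): buffer="vrlsflila" (len 9), cursors c1@3 c2@6, authorship ..1..2...
After op 2 (add_cursor(4)): buffer="vrlsflila" (len 9), cursors c1@3 c3@4 c2@6, authorship ..1..2...
After op 3 (insert('p')): buffer="vrlpspflpila" (len 12), cursors c1@4 c3@6 c2@9, authorship ..11.3.22...
After op 4 (insert('z')): buffer="vrlpzspzflpzila" (len 15), cursors c1@5 c3@8 c2@12, authorship ..111.33.222...
After op 5 (move_left): buffer="vrlpzspzflpzila" (len 15), cursors c1@4 c3@7 c2@11, authorship ..111.33.222...
After op 6 (insert('s')): buffer="vrlpszspszflpszila" (len 18), cursors c1@5 c3@9 c2@14, authorship ..1111.333.2222...
After op 7 (insert('g')): buffer="vrlpsgzspsgzflpsgzila" (len 21), cursors c1@6 c3@11 c2@17, authorship ..11111.3333.22222...
After op 8 (move_right): buffer="vrlpsgzspsgzflpsgzila" (len 21), cursors c1@7 c3@12 c2@18, authorship ..11111.3333.22222...

Answer: 7 18 12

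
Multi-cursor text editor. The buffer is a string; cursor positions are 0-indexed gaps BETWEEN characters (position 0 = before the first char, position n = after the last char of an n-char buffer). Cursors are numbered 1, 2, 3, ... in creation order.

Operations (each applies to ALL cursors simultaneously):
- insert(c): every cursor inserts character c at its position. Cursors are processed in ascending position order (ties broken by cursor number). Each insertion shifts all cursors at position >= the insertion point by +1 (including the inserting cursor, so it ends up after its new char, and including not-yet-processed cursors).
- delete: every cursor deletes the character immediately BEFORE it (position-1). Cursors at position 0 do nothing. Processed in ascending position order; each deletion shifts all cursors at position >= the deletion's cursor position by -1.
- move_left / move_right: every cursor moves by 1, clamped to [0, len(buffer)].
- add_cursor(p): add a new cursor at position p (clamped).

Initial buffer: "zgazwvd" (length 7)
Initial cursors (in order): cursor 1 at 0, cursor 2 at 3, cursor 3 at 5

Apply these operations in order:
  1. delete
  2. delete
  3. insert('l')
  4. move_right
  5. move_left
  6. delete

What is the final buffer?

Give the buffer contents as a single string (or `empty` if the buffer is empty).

Answer: zvd

Derivation:
After op 1 (delete): buffer="zgzvd" (len 5), cursors c1@0 c2@2 c3@3, authorship .....
After op 2 (delete): buffer="zvd" (len 3), cursors c1@0 c2@1 c3@1, authorship ...
After op 3 (insert('l')): buffer="lzllvd" (len 6), cursors c1@1 c2@4 c3@4, authorship 1.23..
After op 4 (move_right): buffer="lzllvd" (len 6), cursors c1@2 c2@5 c3@5, authorship 1.23..
After op 5 (move_left): buffer="lzllvd" (len 6), cursors c1@1 c2@4 c3@4, authorship 1.23..
After op 6 (delete): buffer="zvd" (len 3), cursors c1@0 c2@1 c3@1, authorship ...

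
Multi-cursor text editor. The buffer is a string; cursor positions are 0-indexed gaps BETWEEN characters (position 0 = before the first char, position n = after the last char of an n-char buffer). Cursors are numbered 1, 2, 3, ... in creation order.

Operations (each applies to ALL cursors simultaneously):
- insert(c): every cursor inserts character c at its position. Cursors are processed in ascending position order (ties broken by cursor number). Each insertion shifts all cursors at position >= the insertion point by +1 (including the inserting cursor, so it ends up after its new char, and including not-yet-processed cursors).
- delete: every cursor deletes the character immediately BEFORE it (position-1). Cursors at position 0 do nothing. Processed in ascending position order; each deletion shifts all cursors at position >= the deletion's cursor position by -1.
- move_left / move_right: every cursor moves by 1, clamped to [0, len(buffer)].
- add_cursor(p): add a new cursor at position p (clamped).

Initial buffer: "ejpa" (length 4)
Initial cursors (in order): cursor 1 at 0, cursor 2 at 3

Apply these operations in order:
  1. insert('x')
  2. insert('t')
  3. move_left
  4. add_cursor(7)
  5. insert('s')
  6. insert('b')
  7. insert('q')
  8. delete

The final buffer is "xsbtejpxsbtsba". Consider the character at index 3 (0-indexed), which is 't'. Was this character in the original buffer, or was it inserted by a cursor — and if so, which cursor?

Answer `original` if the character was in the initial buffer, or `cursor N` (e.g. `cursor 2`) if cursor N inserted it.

Answer: cursor 1

Derivation:
After op 1 (insert('x')): buffer="xejpxa" (len 6), cursors c1@1 c2@5, authorship 1...2.
After op 2 (insert('t')): buffer="xtejpxta" (len 8), cursors c1@2 c2@7, authorship 11...22.
After op 3 (move_left): buffer="xtejpxta" (len 8), cursors c1@1 c2@6, authorship 11...22.
After op 4 (add_cursor(7)): buffer="xtejpxta" (len 8), cursors c1@1 c2@6 c3@7, authorship 11...22.
After op 5 (insert('s')): buffer="xstejpxstsa" (len 11), cursors c1@2 c2@8 c3@10, authorship 111...2223.
After op 6 (insert('b')): buffer="xsbtejpxsbtsba" (len 14), cursors c1@3 c2@10 c3@13, authorship 1111...222233.
After op 7 (insert('q')): buffer="xsbqtejpxsbqtsbqa" (len 17), cursors c1@4 c2@12 c3@16, authorship 11111...22222333.
After op 8 (delete): buffer="xsbtejpxsbtsba" (len 14), cursors c1@3 c2@10 c3@13, authorship 1111...222233.
Authorship (.=original, N=cursor N): 1 1 1 1 . . . 2 2 2 2 3 3 .
Index 3: author = 1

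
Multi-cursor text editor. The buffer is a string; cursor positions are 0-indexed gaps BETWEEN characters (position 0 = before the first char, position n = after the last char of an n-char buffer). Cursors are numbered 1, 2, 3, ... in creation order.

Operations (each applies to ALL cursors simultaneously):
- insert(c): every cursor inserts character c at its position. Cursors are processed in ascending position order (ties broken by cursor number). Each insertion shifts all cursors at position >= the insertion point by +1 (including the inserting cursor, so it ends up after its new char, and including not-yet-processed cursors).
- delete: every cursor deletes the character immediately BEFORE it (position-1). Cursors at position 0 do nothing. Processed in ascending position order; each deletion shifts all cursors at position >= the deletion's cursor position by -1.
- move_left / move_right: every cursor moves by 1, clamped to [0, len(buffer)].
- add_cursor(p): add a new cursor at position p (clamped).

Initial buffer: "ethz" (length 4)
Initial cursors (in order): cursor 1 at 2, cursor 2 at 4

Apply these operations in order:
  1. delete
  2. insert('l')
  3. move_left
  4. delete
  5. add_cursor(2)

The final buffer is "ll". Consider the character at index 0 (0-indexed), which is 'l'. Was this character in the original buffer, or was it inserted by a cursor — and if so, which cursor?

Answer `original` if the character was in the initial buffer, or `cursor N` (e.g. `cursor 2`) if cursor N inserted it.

After op 1 (delete): buffer="eh" (len 2), cursors c1@1 c2@2, authorship ..
After op 2 (insert('l')): buffer="elhl" (len 4), cursors c1@2 c2@4, authorship .1.2
After op 3 (move_left): buffer="elhl" (len 4), cursors c1@1 c2@3, authorship .1.2
After op 4 (delete): buffer="ll" (len 2), cursors c1@0 c2@1, authorship 12
After op 5 (add_cursor(2)): buffer="ll" (len 2), cursors c1@0 c2@1 c3@2, authorship 12
Authorship (.=original, N=cursor N): 1 2
Index 0: author = 1

Answer: cursor 1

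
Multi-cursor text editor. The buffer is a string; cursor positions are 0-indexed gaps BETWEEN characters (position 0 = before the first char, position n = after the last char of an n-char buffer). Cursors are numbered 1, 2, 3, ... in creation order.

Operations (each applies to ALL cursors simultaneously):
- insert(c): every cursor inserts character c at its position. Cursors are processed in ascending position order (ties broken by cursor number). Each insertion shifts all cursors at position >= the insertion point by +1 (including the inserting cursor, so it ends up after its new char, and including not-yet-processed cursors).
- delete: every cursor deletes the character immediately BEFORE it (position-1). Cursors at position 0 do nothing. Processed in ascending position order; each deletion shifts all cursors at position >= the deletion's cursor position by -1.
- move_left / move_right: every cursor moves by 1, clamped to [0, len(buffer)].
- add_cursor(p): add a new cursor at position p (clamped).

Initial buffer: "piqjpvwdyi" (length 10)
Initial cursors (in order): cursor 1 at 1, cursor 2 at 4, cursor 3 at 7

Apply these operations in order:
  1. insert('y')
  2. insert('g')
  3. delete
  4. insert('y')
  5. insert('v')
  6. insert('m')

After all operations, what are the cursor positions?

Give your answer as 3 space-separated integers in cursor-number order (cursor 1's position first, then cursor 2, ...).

Answer: 5 12 19

Derivation:
After op 1 (insert('y')): buffer="pyiqjypvwydyi" (len 13), cursors c1@2 c2@6 c3@10, authorship .1...2...3...
After op 2 (insert('g')): buffer="pygiqjygpvwygdyi" (len 16), cursors c1@3 c2@8 c3@13, authorship .11...22...33...
After op 3 (delete): buffer="pyiqjypvwydyi" (len 13), cursors c1@2 c2@6 c3@10, authorship .1...2...3...
After op 4 (insert('y')): buffer="pyyiqjyypvwyydyi" (len 16), cursors c1@3 c2@8 c3@13, authorship .11...22...33...
After op 5 (insert('v')): buffer="pyyviqjyyvpvwyyvdyi" (len 19), cursors c1@4 c2@10 c3@16, authorship .111...222...333...
After op 6 (insert('m')): buffer="pyyvmiqjyyvmpvwyyvmdyi" (len 22), cursors c1@5 c2@12 c3@19, authorship .1111...2222...3333...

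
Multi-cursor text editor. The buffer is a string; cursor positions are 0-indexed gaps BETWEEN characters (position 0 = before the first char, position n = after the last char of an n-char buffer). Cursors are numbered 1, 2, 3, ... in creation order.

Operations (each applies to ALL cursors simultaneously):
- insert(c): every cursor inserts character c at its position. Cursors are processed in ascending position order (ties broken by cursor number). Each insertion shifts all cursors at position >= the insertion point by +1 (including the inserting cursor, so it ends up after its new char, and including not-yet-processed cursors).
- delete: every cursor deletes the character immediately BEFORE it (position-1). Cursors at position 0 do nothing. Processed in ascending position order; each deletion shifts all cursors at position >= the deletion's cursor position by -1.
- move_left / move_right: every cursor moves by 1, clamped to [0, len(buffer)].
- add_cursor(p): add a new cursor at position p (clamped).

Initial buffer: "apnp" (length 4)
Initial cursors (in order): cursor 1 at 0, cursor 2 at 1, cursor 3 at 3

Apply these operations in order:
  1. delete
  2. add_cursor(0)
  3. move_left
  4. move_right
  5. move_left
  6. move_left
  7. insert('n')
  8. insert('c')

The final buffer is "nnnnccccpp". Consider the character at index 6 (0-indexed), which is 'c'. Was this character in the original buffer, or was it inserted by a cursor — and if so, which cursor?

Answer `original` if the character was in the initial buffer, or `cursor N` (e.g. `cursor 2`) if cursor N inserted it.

Answer: cursor 3

Derivation:
After op 1 (delete): buffer="pp" (len 2), cursors c1@0 c2@0 c3@1, authorship ..
After op 2 (add_cursor(0)): buffer="pp" (len 2), cursors c1@0 c2@0 c4@0 c3@1, authorship ..
After op 3 (move_left): buffer="pp" (len 2), cursors c1@0 c2@0 c3@0 c4@0, authorship ..
After op 4 (move_right): buffer="pp" (len 2), cursors c1@1 c2@1 c3@1 c4@1, authorship ..
After op 5 (move_left): buffer="pp" (len 2), cursors c1@0 c2@0 c3@0 c4@0, authorship ..
After op 6 (move_left): buffer="pp" (len 2), cursors c1@0 c2@0 c3@0 c4@0, authorship ..
After op 7 (insert('n')): buffer="nnnnpp" (len 6), cursors c1@4 c2@4 c3@4 c4@4, authorship 1234..
After op 8 (insert('c')): buffer="nnnnccccpp" (len 10), cursors c1@8 c2@8 c3@8 c4@8, authorship 12341234..
Authorship (.=original, N=cursor N): 1 2 3 4 1 2 3 4 . .
Index 6: author = 3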